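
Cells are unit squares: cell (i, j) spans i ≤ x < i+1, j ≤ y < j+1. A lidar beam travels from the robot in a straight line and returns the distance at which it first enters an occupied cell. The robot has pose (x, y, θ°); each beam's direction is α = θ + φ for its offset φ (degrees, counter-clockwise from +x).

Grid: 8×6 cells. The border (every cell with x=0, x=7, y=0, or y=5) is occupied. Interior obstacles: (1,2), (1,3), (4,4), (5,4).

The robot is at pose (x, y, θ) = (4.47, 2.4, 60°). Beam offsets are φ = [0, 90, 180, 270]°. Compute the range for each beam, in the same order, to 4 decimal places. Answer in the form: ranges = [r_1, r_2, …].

ranges = [1.8475, 2.8521, 1.6166, 2.8000]

beam 1: φ=0°, α=60°
  cosα=0.5000 sinα=0.8660 | (4,2) | tMaxX 1.0600 tMaxY 0.6928 | tΔX 2.0000 tΔY 1.1547
    t=0.6928 [y] (4,3)
    t=1.0600 [x] (5,3)
    t=1.8475 [y] (5,4) — stop
  → r_1 = 1.8475
beam 2: φ=90°, α=150°
  cosα=-0.8660 sinα=0.5000 | (4,2) | tMaxX 0.5427 tMaxY 1.2000 | tΔX 1.1547 tΔY 2.0000
    t=0.5427 [x] (3,2)
    t=1.2000 [y] (3,3)
    t=1.6974 [x] (2,3)
    t=2.8521 [x] (1,3) — stop
  → r_2 = 2.8521
beam 3: φ=180°, α=240°
  cosα=-0.5000 sinα=-0.8660 | (4,2) | tMaxX 0.9400 tMaxY 0.4619 | tΔX 2.0000 tΔY 1.1547
    t=0.4619 [y] (4,1)
    t=0.9400 [x] (3,1)
    t=1.6166 [y] (3,0) — stop
  → r_3 = 1.6166
beam 4: φ=270°, α=330°
  cosα=0.8660 sinα=-0.5000 | (4,2) | tMaxX 0.6120 tMaxY 0.8000 | tΔX 1.1547 tΔY 2.0000
    t=0.6120 [x] (5,2)
    t=0.8000 [y] (5,1)
    t=1.7667 [x] (6,1)
    t=2.8000 [y] (6,0) — stop
  → r_4 = 2.8000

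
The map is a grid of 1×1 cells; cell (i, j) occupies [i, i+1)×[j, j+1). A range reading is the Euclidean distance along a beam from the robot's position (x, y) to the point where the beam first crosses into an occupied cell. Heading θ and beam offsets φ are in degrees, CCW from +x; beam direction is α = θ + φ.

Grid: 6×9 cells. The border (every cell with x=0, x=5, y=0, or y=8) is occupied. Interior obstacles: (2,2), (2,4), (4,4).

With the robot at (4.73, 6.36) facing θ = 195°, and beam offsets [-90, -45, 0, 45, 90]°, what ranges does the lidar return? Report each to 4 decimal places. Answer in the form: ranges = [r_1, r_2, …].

beam 1: φ=-90°, α=105°
  d=(-0.2588,0.9659)  start (4,6)  tX=2.8205 tY=0.6626  stride 1/|dx|=3.8637 1/|dy|=1.0353
    cross y-line → (4,7), t=0.6626
    cross y-line → (4,8), t=1.6979 (wall)
  → r_1 = 1.6979
beam 2: φ=-45°, α=150°
  d=(-0.8660,0.5000)  start (4,6)  tX=0.8429 tY=1.2800  stride 1/|dx|=1.1547 1/|dy|=2.0000
    cross x-line → (3,6), t=0.8429
    cross y-line → (3,7), t=1.2800
    cross x-line → (2,7), t=1.9976
    cross x-line → (1,7), t=3.1523
    cross y-line → (1,8), t=3.2800 (wall)
  → r_2 = 3.2800
beam 3: φ=0°, α=195°
  d=(-0.9659,-0.2588)  start (4,6)  tX=0.7558 tY=1.3909  stride 1/|dx|=1.0353 1/|dy|=3.8637
    cross x-line → (3,6), t=0.7558
    cross y-line → (3,5), t=1.3909
    cross x-line → (2,5), t=1.7910
    cross x-line → (1,5), t=2.8263
    cross x-line → (0,5), t=3.8616 (wall)
  → r_3 = 3.8616
beam 4: φ=45°, α=240°
  d=(-0.5000,-0.8660)  start (4,6)  tX=1.4600 tY=0.4157  stride 1/|dx|=2.0000 1/|dy|=1.1547
    cross y-line → (4,5), t=0.4157
    cross x-line → (3,5), t=1.4600
    cross y-line → (3,4), t=1.5704
    cross y-line → (3,3), t=2.7251
    cross x-line → (2,3), t=3.4600
    cross y-line → (2,2), t=3.8798 (wall)
  → r_4 = 3.8798
beam 5: φ=90°, α=285°
  d=(0.2588,-0.9659)  start (4,6)  tX=1.0432 tY=0.3727  stride 1/|dx|=3.8637 1/|dy|=1.0353
    cross y-line → (4,5), t=0.3727
    cross x-line → (5,5), t=1.0432 (wall)
  → r_5 = 1.0432

ranges = [1.6979, 3.2800, 3.8616, 3.8798, 1.0432]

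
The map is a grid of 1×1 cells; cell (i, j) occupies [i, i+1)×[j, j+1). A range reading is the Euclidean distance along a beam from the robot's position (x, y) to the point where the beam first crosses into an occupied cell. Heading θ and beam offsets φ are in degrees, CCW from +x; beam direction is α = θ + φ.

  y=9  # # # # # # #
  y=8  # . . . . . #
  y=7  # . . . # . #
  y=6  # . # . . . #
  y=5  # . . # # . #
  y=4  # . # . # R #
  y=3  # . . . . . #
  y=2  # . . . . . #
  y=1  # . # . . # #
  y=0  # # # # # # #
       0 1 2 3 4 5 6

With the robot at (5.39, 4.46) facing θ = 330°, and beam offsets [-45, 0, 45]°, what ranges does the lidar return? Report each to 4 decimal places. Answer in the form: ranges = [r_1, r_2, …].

ranges = [2.3569, 0.7044, 0.6315]

beam 1: φ=-45°, α=285°
  direction (0.2588, -0.9659); cell (5,4); t to first gridline: x 2.3569, y 0.4762 (then +3.8637 / +1.0353)
    (5,3) via y @ 0.4762
    (5,2) via y @ 1.5115
    (6,2) via x @ 2.3569  # hit
  → r_1 = 2.3569
beam 2: φ=0°, α=330°
  direction (0.8660, -0.5000); cell (5,4); t to first gridline: x 0.7044, y 0.9200 (then +1.1547 / +2.0000)
    (6,4) via x @ 0.7044  # hit
  → r_2 = 0.7044
beam 3: φ=45°, α=15°
  direction (0.9659, 0.2588); cell (5,4); t to first gridline: x 0.6315, y 2.0864 (then +1.0353 / +3.8637)
    (6,4) via x @ 0.6315  # hit
  → r_3 = 0.6315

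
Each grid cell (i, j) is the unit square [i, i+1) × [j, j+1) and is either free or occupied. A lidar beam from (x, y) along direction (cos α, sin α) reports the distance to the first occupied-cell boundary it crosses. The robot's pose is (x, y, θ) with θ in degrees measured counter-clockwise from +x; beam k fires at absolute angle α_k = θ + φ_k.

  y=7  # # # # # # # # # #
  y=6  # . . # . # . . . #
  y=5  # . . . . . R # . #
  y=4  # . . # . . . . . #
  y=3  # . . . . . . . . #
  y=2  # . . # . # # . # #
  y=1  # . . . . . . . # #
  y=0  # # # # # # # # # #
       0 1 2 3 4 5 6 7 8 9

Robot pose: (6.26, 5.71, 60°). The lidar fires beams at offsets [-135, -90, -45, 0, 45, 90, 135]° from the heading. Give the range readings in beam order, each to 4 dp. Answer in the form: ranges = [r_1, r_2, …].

beam 1: φ=-135°, α=285°
  direction (0.2588, -0.9659); cell (6,5); t to first gridline: x 2.8591, y 0.7350 (then +3.8637 / +1.0353)
    (6,4) via y @ 0.7350
    (6,3) via y @ 1.7703
    (6,2) via y @ 2.8056  # hit
  → r_1 = 2.8056
beam 2: φ=-90°, α=330°
  direction (0.8660, -0.5000); cell (6,5); t to first gridline: x 0.8545, y 1.4200 (then +1.1547 / +2.0000)
    (7,5) via x @ 0.8545  # hit
  → r_2 = 0.8545
beam 3: φ=-45°, α=15°
  direction (0.9659, 0.2588); cell (6,5); t to first gridline: x 0.7661, y 1.1205 (then +1.0353 / +3.8637)
    (7,5) via x @ 0.7661  # hit
  → r_3 = 0.7661
beam 4: φ=0°, α=60°
  direction (0.5000, 0.8660); cell (6,5); t to first gridline: x 1.4800, y 0.3349 (then +2.0000 / +1.1547)
    (6,6) via y @ 0.3349
    (7,6) via x @ 1.4800
    (7,7) via y @ 1.4896  # hit
  → r_4 = 1.4896
beam 5: φ=45°, α=105°
  direction (-0.2588, 0.9659); cell (6,5); t to first gridline: x 1.0046, y 0.3002 (then +3.8637 / +1.0353)
    (6,6) via y @ 0.3002
    (5,6) via x @ 1.0046  # hit
  → r_5 = 1.0046
beam 6: φ=90°, α=150°
  direction (-0.8660, 0.5000); cell (6,5); t to first gridline: x 0.3002, y 0.5800 (then +1.1547 / +2.0000)
    (5,5) via x @ 0.3002
    (5,6) via y @ 0.5800  # hit
  → r_6 = 0.5800
beam 7: φ=135°, α=195°
  direction (-0.9659, -0.2588); cell (6,5); t to first gridline: x 0.2692, y 2.7432 (then +1.0353 / +3.8637)
    (5,5) via x @ 0.2692
    (4,5) via x @ 1.3044
    (3,5) via x @ 2.3397
    (3,4) via y @ 2.7432  # hit
  → r_7 = 2.7432

ranges = [2.8056, 0.8545, 0.7661, 1.4896, 1.0046, 0.5800, 2.7432]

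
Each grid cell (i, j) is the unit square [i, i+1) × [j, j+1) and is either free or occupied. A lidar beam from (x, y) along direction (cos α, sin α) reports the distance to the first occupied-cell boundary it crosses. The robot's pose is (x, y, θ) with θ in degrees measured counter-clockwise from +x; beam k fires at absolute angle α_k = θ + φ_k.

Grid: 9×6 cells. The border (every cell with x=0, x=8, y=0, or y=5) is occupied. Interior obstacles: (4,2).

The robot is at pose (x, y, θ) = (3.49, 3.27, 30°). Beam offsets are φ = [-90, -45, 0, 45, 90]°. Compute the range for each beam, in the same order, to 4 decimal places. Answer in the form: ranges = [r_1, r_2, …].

ranges = [1.0200, 1.0432, 3.4600, 1.7910, 1.9976]

beam 1: φ=-90°, α=300°
  direction (0.5000, -0.8660); cell (3,3); t to first gridline: x 1.0200, y 0.3118 (then +2.0000 / +1.1547)
    (3,2) via y @ 0.3118
    (4,2) via x @ 1.0200  # hit
  → r_1 = 1.0200
beam 2: φ=-45°, α=345°
  direction (0.9659, -0.2588); cell (3,3); t to first gridline: x 0.5280, y 1.0432 (then +1.0353 / +3.8637)
    (4,3) via x @ 0.5280
    (4,2) via y @ 1.0432  # hit
  → r_2 = 1.0432
beam 3: φ=0°, α=30°
  direction (0.8660, 0.5000); cell (3,3); t to first gridline: x 0.5889, y 1.4600 (then +1.1547 / +2.0000)
    (4,3) via x @ 0.5889
    (4,4) via y @ 1.4600
    (5,4) via x @ 1.7436
    (6,4) via x @ 2.8983
    (6,5) via y @ 3.4600  # hit
  → r_3 = 3.4600
beam 4: φ=45°, α=75°
  direction (0.2588, 0.9659); cell (3,3); t to first gridline: x 1.9705, y 0.7558 (then +3.8637 / +1.0353)
    (3,4) via y @ 0.7558
    (3,5) via y @ 1.7910  # hit
  → r_4 = 1.7910
beam 5: φ=90°, α=120°
  direction (-0.5000, 0.8660); cell (3,3); t to first gridline: x 0.9800, y 0.8429 (then +2.0000 / +1.1547)
    (3,4) via y @ 0.8429
    (2,4) via x @ 0.9800
    (2,5) via y @ 1.9976  # hit
  → r_5 = 1.9976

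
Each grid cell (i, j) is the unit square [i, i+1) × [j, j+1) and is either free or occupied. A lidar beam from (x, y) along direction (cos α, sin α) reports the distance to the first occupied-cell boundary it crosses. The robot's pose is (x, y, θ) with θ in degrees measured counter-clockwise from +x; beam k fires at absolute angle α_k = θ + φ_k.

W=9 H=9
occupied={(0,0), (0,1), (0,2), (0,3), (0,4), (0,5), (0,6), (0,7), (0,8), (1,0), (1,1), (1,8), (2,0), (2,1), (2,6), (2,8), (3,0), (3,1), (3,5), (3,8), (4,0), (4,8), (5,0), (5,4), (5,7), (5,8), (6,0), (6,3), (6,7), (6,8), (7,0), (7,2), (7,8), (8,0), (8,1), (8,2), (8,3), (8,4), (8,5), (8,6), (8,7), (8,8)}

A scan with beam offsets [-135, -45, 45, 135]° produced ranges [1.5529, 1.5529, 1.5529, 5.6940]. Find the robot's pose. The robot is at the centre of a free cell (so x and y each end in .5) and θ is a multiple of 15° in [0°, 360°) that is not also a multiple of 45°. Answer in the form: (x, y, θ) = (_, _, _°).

(x, y, θ) = (6.5, 5.5, 60°)

The pose lattice has 39·16 = 624 candidates. Test each by forward raycasting.
  (6.5, 2.5, 195°): beam 1 = 0.5774 ≠ 1.5529 ✗
  (2.5, 5.5, 345°): beam 1 = 1.7321 ≠ 1.5529 ✗
  (2.5, 2.5, 105°): beam 1 = 1.0000 ≠ 1.5529 ✗
  …
  (6.5, 5.5, 60°): r_1=1.5529, r_2=1.5529, r_3=1.5529, r_4=5.6940 — all match ✓
No second candidate reproduces the full scan.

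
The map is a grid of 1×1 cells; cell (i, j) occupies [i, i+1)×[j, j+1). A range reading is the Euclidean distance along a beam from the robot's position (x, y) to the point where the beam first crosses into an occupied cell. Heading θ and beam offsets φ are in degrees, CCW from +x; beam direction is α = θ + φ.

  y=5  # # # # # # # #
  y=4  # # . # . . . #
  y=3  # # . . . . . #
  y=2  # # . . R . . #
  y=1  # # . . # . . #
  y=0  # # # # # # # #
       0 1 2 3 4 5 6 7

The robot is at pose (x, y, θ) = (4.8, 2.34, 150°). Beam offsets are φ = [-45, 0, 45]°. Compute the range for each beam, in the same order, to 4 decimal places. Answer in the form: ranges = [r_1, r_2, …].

ranges = [2.7538, 3.2332, 2.8988]

beam 1: φ=-45°, α=105°
  cosα=-0.2588 sinα=0.9659 | (4,2) | tMaxX 3.0910 tMaxY 0.6833 | tΔX 3.8637 tΔY 1.0353
    t=0.6833 [y] (4,3)
    t=1.7186 [y] (4,4)
    t=2.7538 [y] (4,5) — stop
  → r_1 = 2.7538
beam 2: φ=0°, α=150°
  cosα=-0.8660 sinα=0.5000 | (4,2) | tMaxX 0.9238 tMaxY 1.3200 | tΔX 1.1547 tΔY 2.0000
    t=0.9238 [x] (3,2)
    t=1.3200 [y] (3,3)
    t=2.0785 [x] (2,3)
    t=3.2332 [x] (1,3) — stop
  → r_2 = 3.2332
beam 3: φ=45°, α=195°
  cosα=-0.9659 sinα=-0.2588 | (4,2) | tMaxX 0.8282 tMaxY 1.3137 | tΔX 1.0353 tΔY 3.8637
    t=0.8282 [x] (3,2)
    t=1.3137 [y] (3,1)
    t=1.8635 [x] (2,1)
    t=2.8988 [x] (1,1) — stop
  → r_3 = 2.8988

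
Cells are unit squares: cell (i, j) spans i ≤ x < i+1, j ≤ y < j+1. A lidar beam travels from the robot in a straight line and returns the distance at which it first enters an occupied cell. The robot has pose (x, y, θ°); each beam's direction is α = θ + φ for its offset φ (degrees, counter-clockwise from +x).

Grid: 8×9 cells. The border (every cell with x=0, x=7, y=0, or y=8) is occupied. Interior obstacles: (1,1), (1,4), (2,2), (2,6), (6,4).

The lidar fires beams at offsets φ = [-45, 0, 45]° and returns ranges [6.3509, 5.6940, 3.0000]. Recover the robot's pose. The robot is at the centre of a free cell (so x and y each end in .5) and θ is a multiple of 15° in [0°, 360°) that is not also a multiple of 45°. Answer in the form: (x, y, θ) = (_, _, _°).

(x, y, θ) = (6.5, 2.5, 165°)

Candidates: 37 free-cell centres × 16 headings = 592 poses. Raycast each; keep the one whose scan matches to 4 dp.
  (5.5, 7.5, 15°): beam 1 = 1.7321 ≠ 6.3509 ✗
  (3.5, 3.5, 300°): beam 1 = 2.5882 ≠ 6.3509 ✗
  (3.5, 2.5, 240°): beam 1 = 0.5176 ≠ 6.3509 ✗
  (5.5, 3.5, 120°): beam 1 = 4.6587 ≠ 6.3509 ✗
  …
  (6.5, 2.5, 165°): r_1=6.3509, r_2=5.6940, r_3=3.0000 — all match ✓
No second candidate reproduces the full scan.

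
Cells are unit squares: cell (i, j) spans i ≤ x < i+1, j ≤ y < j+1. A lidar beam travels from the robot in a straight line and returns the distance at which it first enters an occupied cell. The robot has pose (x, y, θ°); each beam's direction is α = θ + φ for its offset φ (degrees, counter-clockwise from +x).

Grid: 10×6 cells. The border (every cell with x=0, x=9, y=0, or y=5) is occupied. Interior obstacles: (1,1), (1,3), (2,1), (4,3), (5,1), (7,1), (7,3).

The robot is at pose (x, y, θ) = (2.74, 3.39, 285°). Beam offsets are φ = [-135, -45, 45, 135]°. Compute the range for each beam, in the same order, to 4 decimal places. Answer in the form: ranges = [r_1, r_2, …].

beam 1: φ=-135°, α=150°
  cosα=-0.8660 sinα=0.5000 | (2,3) | tMaxX 0.8545 tMaxY 1.2200 | tΔX 1.1547 tΔY 2.0000
    t=0.8545 [x] (1,3) — stop
  → r_1 = 0.8545
beam 2: φ=-45°, α=240°
  cosα=-0.5000 sinα=-0.8660 | (2,3) | tMaxX 1.4800 tMaxY 0.4503 | tΔX 2.0000 tΔY 1.1547
    t=0.4503 [y] (2,2)
    t=1.4800 [x] (1,2)
    t=1.6050 [y] (1,1) — stop
  → r_2 = 1.6050
beam 3: φ=45°, α=330°
  cosα=0.8660 sinα=-0.5000 | (2,3) | tMaxX 0.3002 tMaxY 0.7800 | tΔX 1.1547 tΔY 2.0000
    t=0.3002 [x] (3,3)
    t=0.7800 [y] (3,2)
    t=1.4549 [x] (4,2)
    t=2.6096 [x] (5,2)
    t=2.7800 [y] (5,1) — stop
  → r_3 = 2.7800
beam 4: φ=135°, α=60°
  cosα=0.5000 sinα=0.8660 | (2,3) | tMaxX 0.5200 tMaxY 0.7044 | tΔX 2.0000 tΔY 1.1547
    t=0.5200 [x] (3,3)
    t=0.7044 [y] (3,4)
    t=1.8591 [y] (3,5) — stop
  → r_4 = 1.8591

ranges = [0.8545, 1.6050, 2.7800, 1.8591]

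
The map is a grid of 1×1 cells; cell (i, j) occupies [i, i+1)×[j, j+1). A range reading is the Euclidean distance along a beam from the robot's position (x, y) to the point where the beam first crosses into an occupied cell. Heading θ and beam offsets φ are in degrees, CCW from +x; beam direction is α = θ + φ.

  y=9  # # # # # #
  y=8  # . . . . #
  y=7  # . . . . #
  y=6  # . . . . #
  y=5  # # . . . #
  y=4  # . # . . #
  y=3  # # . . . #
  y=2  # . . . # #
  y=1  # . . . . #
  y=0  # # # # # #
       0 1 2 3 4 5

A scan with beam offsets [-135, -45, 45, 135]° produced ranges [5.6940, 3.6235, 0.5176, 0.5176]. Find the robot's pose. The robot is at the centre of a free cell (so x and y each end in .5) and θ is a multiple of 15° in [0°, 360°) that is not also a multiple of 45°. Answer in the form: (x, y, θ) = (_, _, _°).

The pose lattice has 28·16 = 448 candidates. Test each by forward raycasting.
  (2.5, 3.5, 30°): beam 1 = 2.5882 ≠ 5.6940 ✗
  (1.5, 1.5, 75°): beam 1 = 0.5774 ≠ 5.6940 ✗
  (4.5, 6.5, 165°): beam 1 = 0.5774 ≠ 5.6940 ✗
  (4.5, 3.5, 30°): beam 1 = 0.5176 ≠ 5.6940 ✗
  (2.5, 8.5, 330°): beam 1 = 1.5529 ≠ 5.6940 ✗
  …
  (4.5, 3.5, 240°): r_1=5.6940, r_2=3.6235, r_3=0.5176, r_4=0.5176 — all match ✓
Unique over the lattice → pose = (4.5, 3.5, 240°).

(x, y, θ) = (4.5, 3.5, 240°)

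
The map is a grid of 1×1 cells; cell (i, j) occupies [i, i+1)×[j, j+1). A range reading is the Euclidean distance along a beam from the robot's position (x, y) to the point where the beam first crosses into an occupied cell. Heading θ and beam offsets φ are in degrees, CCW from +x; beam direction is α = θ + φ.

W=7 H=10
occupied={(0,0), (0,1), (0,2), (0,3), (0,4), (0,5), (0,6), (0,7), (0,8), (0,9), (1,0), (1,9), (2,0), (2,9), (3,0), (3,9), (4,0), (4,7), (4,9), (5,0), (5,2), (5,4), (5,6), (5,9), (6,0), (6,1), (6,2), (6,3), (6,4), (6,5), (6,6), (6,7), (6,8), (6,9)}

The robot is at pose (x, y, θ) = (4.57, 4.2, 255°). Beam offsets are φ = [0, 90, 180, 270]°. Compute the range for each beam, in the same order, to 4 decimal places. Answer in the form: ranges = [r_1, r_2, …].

beam 1: φ=0°, α=255°
  cosα=-0.2588 sinα=-0.9659 | (4,4) | tMaxX 2.2023 tMaxY 0.2071 | tΔX 3.8637 tΔY 1.0353
    t=0.2071 [y] (4,3)
    t=1.2423 [y] (4,2)
    t=2.2023 [x] (3,2)
    t=2.2776 [y] (3,1)
    t=3.3129 [y] (3,0) — stop
  → r_1 = 3.3129
beam 2: φ=90°, α=345°
  cosα=0.9659 sinα=-0.2588 | (4,4) | tMaxX 0.4452 tMaxY 0.7727 | tΔX 1.0353 tΔY 3.8637
    t=0.4452 [x] (5,4) — stop
  → r_2 = 0.4452
beam 3: φ=180°, α=75°
  cosα=0.2588 sinα=0.9659 | (4,4) | tMaxX 1.6614 tMaxY 0.8282 | tΔX 3.8637 tΔY 1.0353
    t=0.8282 [y] (4,5)
    t=1.6614 [x] (5,5)
    t=1.8635 [y] (5,6) — stop
  → r_3 = 1.8635
beam 4: φ=270°, α=165°
  cosα=-0.9659 sinα=0.2588 | (4,4) | tMaxX 0.5901 tMaxY 3.0910 | tΔX 1.0353 tΔY 3.8637
    t=0.5901 [x] (3,4)
    t=1.6254 [x] (2,4)
    t=2.6607 [x] (1,4)
    t=3.0910 [y] (1,5)
    t=3.6959 [x] (0,5) — stop
  → r_4 = 3.6959

ranges = [3.3129, 0.4452, 1.8635, 3.6959]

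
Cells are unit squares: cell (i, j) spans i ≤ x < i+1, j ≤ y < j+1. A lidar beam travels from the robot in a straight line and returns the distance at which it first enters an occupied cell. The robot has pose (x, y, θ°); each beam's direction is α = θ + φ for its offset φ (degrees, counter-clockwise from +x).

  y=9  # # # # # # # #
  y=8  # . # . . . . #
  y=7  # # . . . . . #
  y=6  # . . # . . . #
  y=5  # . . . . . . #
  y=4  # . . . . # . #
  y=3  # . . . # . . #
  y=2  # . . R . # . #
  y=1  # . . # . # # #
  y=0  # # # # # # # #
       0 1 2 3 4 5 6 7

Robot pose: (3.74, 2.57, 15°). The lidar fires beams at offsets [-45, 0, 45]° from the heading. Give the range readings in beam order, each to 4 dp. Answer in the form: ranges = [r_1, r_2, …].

ranges = [1.4549, 1.3044, 0.5200]

beam 1: φ=-45°, α=330°
  dir = (cos 330°, sin 330°) = (0.8660, -0.5000); from cell (3,2)
  next x-line at t=0.3002, next y-line at t=1.1400; Δt_x=1.1547, Δt_y=2.0000
    x: enter (4,2) at t=0.3002
    y: enter (4,1) at t=1.1400
    x: enter (5,1) at t=1.4549 ← occupied
  → r_1 = 1.4549
beam 2: φ=0°, α=15°
  dir = (cos 15°, sin 15°) = (0.9659, 0.2588); from cell (3,2)
  next x-line at t=0.2692, next y-line at t=1.6614; Δt_x=1.0353, Δt_y=3.8637
    x: enter (4,2) at t=0.2692
    x: enter (5,2) at t=1.3044 ← occupied
  → r_2 = 1.3044
beam 3: φ=45°, α=60°
  dir = (cos 60°, sin 60°) = (0.5000, 0.8660); from cell (3,2)
  next x-line at t=0.5200, next y-line at t=0.4965; Δt_x=2.0000, Δt_y=1.1547
    y: enter (3,3) at t=0.4965
    x: enter (4,3) at t=0.5200 ← occupied
  → r_3 = 0.5200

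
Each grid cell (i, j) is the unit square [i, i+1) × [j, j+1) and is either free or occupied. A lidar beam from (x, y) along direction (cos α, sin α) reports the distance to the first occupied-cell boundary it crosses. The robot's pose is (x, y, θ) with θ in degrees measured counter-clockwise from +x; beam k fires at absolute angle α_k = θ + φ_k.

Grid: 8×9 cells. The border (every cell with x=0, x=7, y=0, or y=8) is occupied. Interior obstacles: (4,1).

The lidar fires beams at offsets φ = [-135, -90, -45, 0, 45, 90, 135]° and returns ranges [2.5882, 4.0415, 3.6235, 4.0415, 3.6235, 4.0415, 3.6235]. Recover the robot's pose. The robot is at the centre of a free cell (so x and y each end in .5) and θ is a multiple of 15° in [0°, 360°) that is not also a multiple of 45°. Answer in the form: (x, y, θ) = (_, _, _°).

(x, y, θ) = (4.5, 4.5, 150°)

Enumerate (i+0.5, j+0.5, θ) over the 41 free cells and 16 admissible headings. For each, cast all 7 beams and compare to the given ranges.
  (3.5, 1.5, 345°): beam 1 = 1.0000 ≠ 2.5882 ✗
  (2.5, 7.5, 150°): beam 1 = 1.9319 ≠ 2.5882 ✗
  (5.5, 4.5, 285°): beam 1 = 5.1962 ≠ 2.5882 ✗
  (5.5, 3.5, 345°): beam 1 = 5.0000 ≠ 2.5882 ✗
  …
  (4.5, 4.5, 150°): r_1=2.5882, r_2=4.0415, r_3=3.6235, r_4=4.0415, r_5=3.6235, r_6=4.0415, r_7=3.6235 — all match ✓
Only this pose fits every beam.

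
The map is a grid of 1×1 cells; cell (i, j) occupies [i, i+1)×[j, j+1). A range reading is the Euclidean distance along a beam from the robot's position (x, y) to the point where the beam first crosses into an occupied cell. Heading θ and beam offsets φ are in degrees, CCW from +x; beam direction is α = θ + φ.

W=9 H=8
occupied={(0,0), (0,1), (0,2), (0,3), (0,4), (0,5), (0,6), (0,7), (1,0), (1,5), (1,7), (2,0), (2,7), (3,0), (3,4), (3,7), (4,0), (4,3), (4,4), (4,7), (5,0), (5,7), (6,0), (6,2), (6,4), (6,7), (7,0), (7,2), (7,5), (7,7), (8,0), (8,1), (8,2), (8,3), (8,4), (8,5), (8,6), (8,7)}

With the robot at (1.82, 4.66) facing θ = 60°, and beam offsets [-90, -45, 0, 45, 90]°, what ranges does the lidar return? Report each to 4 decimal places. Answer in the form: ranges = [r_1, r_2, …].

beam 1: φ=-90°, α=330°
  direction (0.8660, -0.5000); cell (1,4); t to first gridline: x 0.2078, y 1.3200 (then +1.1547 / +2.0000)
    (2,4) via x @ 0.2078
    (2,3) via y @ 1.3200
    (3,3) via x @ 1.3625
    (4,3) via x @ 2.5172  # hit
  → r_1 = 2.5172
beam 2: φ=-45°, α=15°
  direction (0.9659, 0.2588); cell (1,4); t to first gridline: x 0.1863, y 1.3137 (then +1.0353 / +3.8637)
    (2,4) via x @ 0.1863
    (3,4) via x @ 1.2216  # hit
  → r_2 = 1.2216
beam 3: φ=0°, α=60°
  direction (0.5000, 0.8660); cell (1,4); t to first gridline: x 0.3600, y 0.3926 (then +2.0000 / +1.1547)
    (2,4) via x @ 0.3600
    (2,5) via y @ 0.3926
    (2,6) via y @ 1.5473
    (3,6) via x @ 2.3600
    (3,7) via y @ 2.7020  # hit
  → r_3 = 2.7020
beam 4: φ=45°, α=105°
  direction (-0.2588, 0.9659); cell (1,4); t to first gridline: x 3.1682, y 0.3520 (then +3.8637 / +1.0353)
    (1,5) via y @ 0.3520  # hit
  → r_4 = 0.3520
beam 5: φ=90°, α=150°
  direction (-0.8660, 0.5000); cell (1,4); t to first gridline: x 0.9469, y 0.6800 (then +1.1547 / +2.0000)
    (1,5) via y @ 0.6800  # hit
  → r_5 = 0.6800

ranges = [2.5172, 1.2216, 2.7020, 0.3520, 0.6800]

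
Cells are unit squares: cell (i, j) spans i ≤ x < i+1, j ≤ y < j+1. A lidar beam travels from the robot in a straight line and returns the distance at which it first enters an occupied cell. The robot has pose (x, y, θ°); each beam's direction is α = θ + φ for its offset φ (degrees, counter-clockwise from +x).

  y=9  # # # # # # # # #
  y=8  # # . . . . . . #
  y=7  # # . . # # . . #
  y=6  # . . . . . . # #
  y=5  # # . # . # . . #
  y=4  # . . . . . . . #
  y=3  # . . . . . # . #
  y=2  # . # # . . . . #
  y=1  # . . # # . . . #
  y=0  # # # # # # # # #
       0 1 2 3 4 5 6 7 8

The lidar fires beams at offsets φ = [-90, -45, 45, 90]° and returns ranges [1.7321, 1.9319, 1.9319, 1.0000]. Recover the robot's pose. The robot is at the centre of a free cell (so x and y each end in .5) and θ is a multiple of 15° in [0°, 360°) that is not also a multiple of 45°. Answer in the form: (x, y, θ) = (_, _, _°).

The pose lattice has 43·16 = 688 candidates. Test each by forward raycasting.
  (5.5, 2.5, 255°): beam 1 = 1.5529 ≠ 1.7321 ✗
  (2.5, 8.5, 120°): beam 1 = 1.0000 ≠ 1.7321 ✗
  (4.5, 8.5, 330°): beam 1 = 0.5774 ≠ 1.7321 ✗
  (7.5, 5.5, 195°): beam 1 = 0.5176 ≠ 1.7321 ✗
  …
  (4.5, 3.5, 150°): r_1=1.7321, r_2=1.9319, r_3=1.9319, r_4=1.0000 — all match ✓
Only this pose fits every beam.

(x, y, θ) = (4.5, 3.5, 150°)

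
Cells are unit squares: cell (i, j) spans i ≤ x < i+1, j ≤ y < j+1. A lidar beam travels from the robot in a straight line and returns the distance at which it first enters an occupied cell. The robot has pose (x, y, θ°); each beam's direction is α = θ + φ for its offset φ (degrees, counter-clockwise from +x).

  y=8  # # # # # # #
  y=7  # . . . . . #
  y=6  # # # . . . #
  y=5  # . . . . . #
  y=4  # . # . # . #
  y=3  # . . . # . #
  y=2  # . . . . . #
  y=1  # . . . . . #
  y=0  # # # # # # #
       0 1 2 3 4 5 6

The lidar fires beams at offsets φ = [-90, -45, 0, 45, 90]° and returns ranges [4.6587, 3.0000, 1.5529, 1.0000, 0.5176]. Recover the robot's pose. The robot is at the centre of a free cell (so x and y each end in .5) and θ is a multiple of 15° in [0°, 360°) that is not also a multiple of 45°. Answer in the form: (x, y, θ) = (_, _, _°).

(x, y, θ) = (5.5, 2.5, 255°)

The pose lattice has 30·16 = 480 candidates. Test each by forward raycasting.
  (5.5, 2.5, 195°): beam 1 = 1.9319 ≠ 4.6587 ✗
  (4.5, 6.5, 105°): beam 1 = 1.5529 ≠ 4.6587 ✗
  (3.5, 4.5, 75°): beam 1 = 0.5176 ≠ 4.6587 ✗
  …
  (5.5, 2.5, 255°): r_1=4.6587, r_2=3.0000, r_3=1.5529, r_4=1.0000, r_5=0.5176 — all match ✓
Unique over the lattice → pose = (5.5, 2.5, 255°).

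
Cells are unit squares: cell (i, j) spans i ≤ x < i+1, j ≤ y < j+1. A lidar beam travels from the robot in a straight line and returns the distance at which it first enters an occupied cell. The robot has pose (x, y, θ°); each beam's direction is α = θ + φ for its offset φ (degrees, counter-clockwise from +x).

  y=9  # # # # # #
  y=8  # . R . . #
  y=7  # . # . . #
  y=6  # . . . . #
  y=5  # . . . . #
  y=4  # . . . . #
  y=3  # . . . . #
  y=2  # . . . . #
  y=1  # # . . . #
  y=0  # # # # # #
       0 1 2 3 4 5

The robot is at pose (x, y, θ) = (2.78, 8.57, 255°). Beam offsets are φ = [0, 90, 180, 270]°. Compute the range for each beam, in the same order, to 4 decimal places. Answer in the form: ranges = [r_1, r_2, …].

ranges = [0.5901, 2.2983, 0.4452, 1.6614]

beam 1: φ=0°, α=255°
  dir = (cos 255°, sin 255°) = (-0.2588, -0.9659); from cell (2,8)
  next x-line at t=3.0137, next y-line at t=0.5901; Δt_x=3.8637, Δt_y=1.0353
    y: enter (2,7) at t=0.5901 ← occupied
  → r_1 = 0.5901
beam 2: φ=90°, α=345°
  dir = (cos 345°, sin 345°) = (0.9659, -0.2588); from cell (2,8)
  next x-line at t=0.2278, next y-line at t=2.2023; Δt_x=1.0353, Δt_y=3.8637
    x: enter (3,8) at t=0.2278
    x: enter (4,8) at t=1.2630
    y: enter (4,7) at t=2.2023
    x: enter (5,7) at t=2.2983 ← occupied
  → r_2 = 2.2983
beam 3: φ=180°, α=75°
  dir = (cos 75°, sin 75°) = (0.2588, 0.9659); from cell (2,8)
  next x-line at t=0.8500, next y-line at t=0.4452; Δt_x=3.8637, Δt_y=1.0353
    y: enter (2,9) at t=0.4452 ← occupied
  → r_3 = 0.4452
beam 4: φ=270°, α=165°
  dir = (cos 165°, sin 165°) = (-0.9659, 0.2588); from cell (2,8)
  next x-line at t=0.8075, next y-line at t=1.6614; Δt_x=1.0353, Δt_y=3.8637
    x: enter (1,8) at t=0.8075
    y: enter (1,9) at t=1.6614 ← occupied
  → r_4 = 1.6614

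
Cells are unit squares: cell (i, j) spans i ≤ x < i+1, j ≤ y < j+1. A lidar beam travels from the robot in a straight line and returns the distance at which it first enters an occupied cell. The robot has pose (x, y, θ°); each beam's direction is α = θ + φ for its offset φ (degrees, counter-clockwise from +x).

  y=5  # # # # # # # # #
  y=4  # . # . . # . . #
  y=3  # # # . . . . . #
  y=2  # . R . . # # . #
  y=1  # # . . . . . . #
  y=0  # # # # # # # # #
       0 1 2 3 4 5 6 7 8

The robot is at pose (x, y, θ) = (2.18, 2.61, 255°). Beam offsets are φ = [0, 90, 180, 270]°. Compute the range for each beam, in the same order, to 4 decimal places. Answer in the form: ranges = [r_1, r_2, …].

ranges = [0.6955, 6.0253, 0.4038, 1.2216]

beam 1: φ=0°, α=255°
  d=(-0.2588,-0.9659)  start (2,2)  tX=0.6955 tY=0.6315  stride 1/|dx|=3.8637 1/|dy|=1.0353
    cross y-line → (2,1), t=0.6315
    cross x-line → (1,1), t=0.6955 (wall)
  → r_1 = 0.6955
beam 2: φ=90°, α=345°
  d=(0.9659,-0.2588)  start (2,2)  tX=0.8489 tY=2.3569  stride 1/|dx|=1.0353 1/|dy|=3.8637
    cross x-line → (3,2), t=0.8489
    cross x-line → (4,2), t=1.8842
    cross y-line → (4,1), t=2.3569
    cross x-line → (5,1), t=2.9195
    cross x-line → (6,1), t=3.9548
    cross x-line → (7,1), t=4.9900
    cross x-line → (8,1), t=6.0253 (wall)
  → r_2 = 6.0253
beam 3: φ=180°, α=75°
  d=(0.2588,0.9659)  start (2,2)  tX=3.1682 tY=0.4038  stride 1/|dx|=3.8637 1/|dy|=1.0353
    cross y-line → (2,3), t=0.4038 (wall)
  → r_3 = 0.4038
beam 4: φ=270°, α=165°
  d=(-0.9659,0.2588)  start (2,2)  tX=0.1863 tY=1.5068  stride 1/|dx|=1.0353 1/|dy|=3.8637
    cross x-line → (1,2), t=0.1863
    cross x-line → (0,2), t=1.2216 (wall)
  → r_4 = 1.2216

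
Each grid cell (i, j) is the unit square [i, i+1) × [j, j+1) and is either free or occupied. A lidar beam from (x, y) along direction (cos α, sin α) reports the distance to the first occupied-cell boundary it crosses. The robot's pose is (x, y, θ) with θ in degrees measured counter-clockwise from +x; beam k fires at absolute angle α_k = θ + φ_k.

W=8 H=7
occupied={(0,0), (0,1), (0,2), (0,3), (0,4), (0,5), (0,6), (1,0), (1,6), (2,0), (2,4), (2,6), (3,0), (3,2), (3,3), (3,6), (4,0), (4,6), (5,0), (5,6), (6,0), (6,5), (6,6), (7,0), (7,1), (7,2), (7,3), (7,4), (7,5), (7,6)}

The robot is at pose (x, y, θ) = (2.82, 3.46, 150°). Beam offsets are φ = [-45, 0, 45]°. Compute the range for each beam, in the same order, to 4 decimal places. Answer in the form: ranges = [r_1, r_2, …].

ranges = [0.5590, 2.1016, 1.8842]

beam 1: φ=-45°, α=105°
  direction (-0.2588, 0.9659); cell (2,3); t to first gridline: x 3.1682, y 0.5590 (then +3.8637 / +1.0353)
    (2,4) via y @ 0.5590  # hit
  → r_1 = 0.5590
beam 2: φ=0°, α=150°
  direction (-0.8660, 0.5000); cell (2,3); t to first gridline: x 0.9469, y 1.0800 (then +1.1547 / +2.0000)
    (1,3) via x @ 0.9469
    (1,4) via y @ 1.0800
    (0,4) via x @ 2.1016  # hit
  → r_2 = 2.1016
beam 3: φ=45°, α=195°
  direction (-0.9659, -0.2588); cell (2,3); t to first gridline: x 0.8489, y 1.7773 (then +1.0353 / +3.8637)
    (1,3) via x @ 0.8489
    (1,2) via y @ 1.7773
    (0,2) via x @ 1.8842  # hit
  → r_3 = 1.8842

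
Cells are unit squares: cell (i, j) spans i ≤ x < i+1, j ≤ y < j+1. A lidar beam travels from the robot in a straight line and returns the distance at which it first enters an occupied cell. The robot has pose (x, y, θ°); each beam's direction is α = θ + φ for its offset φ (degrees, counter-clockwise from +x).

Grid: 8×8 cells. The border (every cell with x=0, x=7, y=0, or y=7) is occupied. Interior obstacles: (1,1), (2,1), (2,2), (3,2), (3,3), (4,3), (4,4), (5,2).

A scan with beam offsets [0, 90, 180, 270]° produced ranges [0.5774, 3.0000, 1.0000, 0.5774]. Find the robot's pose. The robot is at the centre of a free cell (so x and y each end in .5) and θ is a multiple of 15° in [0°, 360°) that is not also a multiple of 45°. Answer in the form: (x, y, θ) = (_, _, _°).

(x, y, θ) = (1.5, 6.5, 210°)

Candidates: 28 free-cell centres × 16 headings = 448 poses. Raycast each; keep the one whose scan matches to 4 dp.
  (6.5, 6.5, 330°): beam 2 = 0.5774 ≠ 3.0000 ✗
  (5.5, 3.5, 105°): beam 1 = 3.6235 ≠ 0.5774 ✗
  (4.5, 1.5, 150°): beam 1 = 1.0000 ≠ 0.5774 ✗
  (1.5, 6.5, 240°): beam 1 = 1.0000 ≠ 0.5774 ✗
  …
  (1.5, 6.5, 210°): r_1=0.5774, r_2=3.0000, r_3=1.0000, r_4=0.5774 — all match ✓
Only this pose fits every beam.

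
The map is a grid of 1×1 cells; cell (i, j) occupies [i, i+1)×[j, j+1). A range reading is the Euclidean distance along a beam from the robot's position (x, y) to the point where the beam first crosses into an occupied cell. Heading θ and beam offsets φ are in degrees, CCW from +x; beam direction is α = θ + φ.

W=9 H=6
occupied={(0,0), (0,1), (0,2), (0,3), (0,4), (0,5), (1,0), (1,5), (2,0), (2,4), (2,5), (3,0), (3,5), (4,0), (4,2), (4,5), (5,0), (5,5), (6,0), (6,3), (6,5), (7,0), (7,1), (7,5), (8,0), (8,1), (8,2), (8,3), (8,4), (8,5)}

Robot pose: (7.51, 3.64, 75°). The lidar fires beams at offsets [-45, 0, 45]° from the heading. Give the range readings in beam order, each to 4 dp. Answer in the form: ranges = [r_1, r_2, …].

ranges = [0.5658, 1.4080, 1.5704]

beam 1: φ=-45°, α=30°
  direction (0.8660, 0.5000); cell (7,3); t to first gridline: x 0.5658, y 0.7200 (then +1.1547 / +2.0000)
    (8,3) via x @ 0.5658  # hit
  → r_1 = 0.5658
beam 2: φ=0°, α=75°
  direction (0.2588, 0.9659); cell (7,3); t to first gridline: x 1.8932, y 0.3727 (then +3.8637 / +1.0353)
    (7,4) via y @ 0.3727
    (7,5) via y @ 1.4080  # hit
  → r_2 = 1.4080
beam 3: φ=45°, α=120°
  direction (-0.5000, 0.8660); cell (7,3); t to first gridline: x 1.0200, y 0.4157 (then +2.0000 / +1.1547)
    (7,4) via y @ 0.4157
    (6,4) via x @ 1.0200
    (6,5) via y @ 1.5704  # hit
  → r_3 = 1.5704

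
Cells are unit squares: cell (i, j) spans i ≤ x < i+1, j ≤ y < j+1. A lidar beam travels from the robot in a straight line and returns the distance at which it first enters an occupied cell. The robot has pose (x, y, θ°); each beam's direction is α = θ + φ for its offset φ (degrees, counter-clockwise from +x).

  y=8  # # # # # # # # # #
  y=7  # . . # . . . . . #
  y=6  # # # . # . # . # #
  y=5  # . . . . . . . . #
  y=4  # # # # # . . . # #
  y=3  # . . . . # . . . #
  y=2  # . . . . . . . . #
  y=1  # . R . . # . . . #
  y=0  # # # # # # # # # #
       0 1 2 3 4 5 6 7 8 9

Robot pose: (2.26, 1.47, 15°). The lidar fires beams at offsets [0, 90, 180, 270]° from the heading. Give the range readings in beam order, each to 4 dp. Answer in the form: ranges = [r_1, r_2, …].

ranges = [6.9778, 2.6192, 1.3044, 0.4866]

beam 1: φ=0°, α=15°
  direction (0.9659, 0.2588); cell (2,1); t to first gridline: x 0.7661, y 2.0478 (then +1.0353 / +3.8637)
    (3,1) via x @ 0.7661
    (4,1) via x @ 1.8014
    (4,2) via y @ 2.0478
    (5,2) via x @ 2.8367
    (6,2) via x @ 3.8719
    (7,2) via x @ 4.9072
    (7,3) via y @ 5.9115
    (8,3) via x @ 5.9425
    (9,3) via x @ 6.9778  # hit
  → r_1 = 6.9778
beam 2: φ=90°, α=105°
  direction (-0.2588, 0.9659); cell (2,1); t to first gridline: x 1.0046, y 0.5487 (then +3.8637 / +1.0353)
    (2,2) via y @ 0.5487
    (1,2) via x @ 1.0046
    (1,3) via y @ 1.5840
    (1,4) via y @ 2.6192  # hit
  → r_2 = 2.6192
beam 3: φ=180°, α=195°
  direction (-0.9659, -0.2588); cell (2,1); t to first gridline: x 0.2692, y 1.8159 (then +1.0353 / +3.8637)
    (1,1) via x @ 0.2692
    (0,1) via x @ 1.3044  # hit
  → r_3 = 1.3044
beam 4: φ=270°, α=285°
  direction (0.2588, -0.9659); cell (2,1); t to first gridline: x 2.8591, y 0.4866 (then +3.8637 / +1.0353)
    (2,0) via y @ 0.4866  # hit
  → r_4 = 0.4866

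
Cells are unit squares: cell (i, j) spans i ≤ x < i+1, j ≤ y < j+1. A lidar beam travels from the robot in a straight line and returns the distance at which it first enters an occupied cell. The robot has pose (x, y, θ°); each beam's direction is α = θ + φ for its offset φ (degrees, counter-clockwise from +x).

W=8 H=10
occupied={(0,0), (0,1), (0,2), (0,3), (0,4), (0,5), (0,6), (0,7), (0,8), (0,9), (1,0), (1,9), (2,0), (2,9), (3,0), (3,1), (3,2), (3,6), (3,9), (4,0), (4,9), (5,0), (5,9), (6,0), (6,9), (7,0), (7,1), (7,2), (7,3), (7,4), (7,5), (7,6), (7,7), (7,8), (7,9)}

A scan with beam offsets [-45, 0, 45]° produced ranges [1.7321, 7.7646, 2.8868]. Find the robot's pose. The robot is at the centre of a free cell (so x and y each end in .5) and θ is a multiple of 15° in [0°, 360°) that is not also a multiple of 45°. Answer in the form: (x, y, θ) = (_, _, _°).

(x, y, θ) = (4.5, 8.5, 285°)

Candidates: 45 free-cell centres × 16 headings = 720 poses. Raycast each; keep the one whose scan matches to 4 dp.
  (5.5, 6.5, 210°): beam 1 = 1.5529 ≠ 1.7321 ✗
  (5.5, 8.5, 60°): beam 1 = 1.5529 ≠ 1.7321 ✗
  (4.5, 2.5, 255°): beam 1 = 0.5774 ≠ 1.7321 ✗
  …
  (4.5, 8.5, 285°): r_1=1.7321, r_2=7.7646, r_3=2.8868 — all match ✓
Only this pose fits every beam.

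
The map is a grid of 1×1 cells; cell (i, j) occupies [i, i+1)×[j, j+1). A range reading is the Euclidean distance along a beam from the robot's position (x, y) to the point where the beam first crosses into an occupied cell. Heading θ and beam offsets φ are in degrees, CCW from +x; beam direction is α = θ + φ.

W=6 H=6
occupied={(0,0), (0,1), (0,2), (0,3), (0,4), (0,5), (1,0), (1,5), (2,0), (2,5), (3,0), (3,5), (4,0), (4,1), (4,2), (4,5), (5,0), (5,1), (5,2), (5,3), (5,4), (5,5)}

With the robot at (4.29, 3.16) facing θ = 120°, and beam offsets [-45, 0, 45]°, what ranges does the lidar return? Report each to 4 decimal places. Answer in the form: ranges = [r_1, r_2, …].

beam 1: φ=-45°, α=75°
  d=(0.2588,0.9659)  start (4,3)  tX=2.7432 tY=0.8696  stride 1/|dx|=3.8637 1/|dy|=1.0353
    cross y-line → (4,4), t=0.8696
    cross y-line → (4,5), t=1.9049 (wall)
  → r_1 = 1.9049
beam 2: φ=0°, α=120°
  d=(-0.5000,0.8660)  start (4,3)  tX=0.5800 tY=0.9699  stride 1/|dx|=2.0000 1/|dy|=1.1547
    cross x-line → (3,3), t=0.5800
    cross y-line → (3,4), t=0.9699
    cross y-line → (3,5), t=2.1246 (wall)
  → r_2 = 2.1246
beam 3: φ=45°, α=165°
  d=(-0.9659,0.2588)  start (4,3)  tX=0.3002 tY=3.2455  stride 1/|dx|=1.0353 1/|dy|=3.8637
    cross x-line → (3,3), t=0.3002
    cross x-line → (2,3), t=1.3355
    cross x-line → (1,3), t=2.3708
    cross y-line → (1,4), t=3.2455
    cross x-line → (0,4), t=3.4061 (wall)
  → r_3 = 3.4061

ranges = [1.9049, 2.1246, 3.4061]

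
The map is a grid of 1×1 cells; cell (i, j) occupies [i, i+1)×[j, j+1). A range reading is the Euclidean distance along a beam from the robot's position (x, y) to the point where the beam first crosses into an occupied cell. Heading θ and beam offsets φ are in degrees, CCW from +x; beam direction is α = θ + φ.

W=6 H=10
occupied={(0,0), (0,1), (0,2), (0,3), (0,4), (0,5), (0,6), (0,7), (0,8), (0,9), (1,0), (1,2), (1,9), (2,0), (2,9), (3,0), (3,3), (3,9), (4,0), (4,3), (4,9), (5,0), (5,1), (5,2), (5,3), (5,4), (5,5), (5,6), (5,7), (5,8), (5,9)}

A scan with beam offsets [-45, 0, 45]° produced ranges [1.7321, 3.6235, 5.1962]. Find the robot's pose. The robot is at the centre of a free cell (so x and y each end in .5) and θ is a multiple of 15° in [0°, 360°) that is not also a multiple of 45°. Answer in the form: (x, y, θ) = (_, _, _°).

The pose lattice has 29·16 = 464 candidates. Test each by forward raycasting.
  (3.5, 5.5, 330°): beam 1 = 1.5529 ≠ 1.7321 ✗
  (1.5, 3.5, 60°): beam 1 = 1.5529 ≠ 1.7321 ✗
  (2.5, 5.5, 330°): beam 1 = 1.9319 ≠ 1.7321 ✗
  (2.5, 8.5, 60°): beam 1 = 1.9319 ≠ 1.7321 ✗
  …
  (1.5, 4.5, 15°): r_1=1.7321, r_2=3.6235, r_3=5.1962 — all match ✓
No second candidate reproduces the full scan.

(x, y, θ) = (1.5, 4.5, 15°)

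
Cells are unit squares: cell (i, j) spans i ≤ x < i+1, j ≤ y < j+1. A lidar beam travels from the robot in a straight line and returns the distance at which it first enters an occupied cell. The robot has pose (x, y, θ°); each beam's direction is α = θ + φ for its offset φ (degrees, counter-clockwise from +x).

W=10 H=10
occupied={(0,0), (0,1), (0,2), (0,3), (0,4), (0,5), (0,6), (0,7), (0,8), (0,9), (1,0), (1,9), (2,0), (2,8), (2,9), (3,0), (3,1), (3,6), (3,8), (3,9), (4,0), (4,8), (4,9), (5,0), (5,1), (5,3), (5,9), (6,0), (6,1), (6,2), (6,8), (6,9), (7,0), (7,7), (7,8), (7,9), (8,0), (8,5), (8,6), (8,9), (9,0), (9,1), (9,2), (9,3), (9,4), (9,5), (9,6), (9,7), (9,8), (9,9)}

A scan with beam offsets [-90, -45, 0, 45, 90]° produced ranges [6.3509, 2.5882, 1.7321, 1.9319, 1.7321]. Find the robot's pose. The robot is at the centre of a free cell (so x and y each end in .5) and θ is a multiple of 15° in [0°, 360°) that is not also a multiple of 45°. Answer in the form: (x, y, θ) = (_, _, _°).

Enumerate (i+0.5, j+0.5, θ) over the 50 free cells and 16 admissible headings. For each, cast all 5 beams and compare to the given ranges.
  (5.5, 5.5, 195°): beam 1 = 2.5882 ≠ 6.3509 ✗
  (1.5, 8.5, 75°): beam 1 = 0.5176 ≠ 6.3509 ✗
  (1.5, 4.5, 165°): beam 1 = 3.6235 ≠ 6.3509 ✗
  …
  (5.5, 6.5, 30°): r_1=6.3509, r_2=2.5882, r_3=1.7321, r_4=1.9319, r_5=1.7321 — all match ✓
No second candidate reproduces the full scan.

(x, y, θ) = (5.5, 6.5, 30°)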